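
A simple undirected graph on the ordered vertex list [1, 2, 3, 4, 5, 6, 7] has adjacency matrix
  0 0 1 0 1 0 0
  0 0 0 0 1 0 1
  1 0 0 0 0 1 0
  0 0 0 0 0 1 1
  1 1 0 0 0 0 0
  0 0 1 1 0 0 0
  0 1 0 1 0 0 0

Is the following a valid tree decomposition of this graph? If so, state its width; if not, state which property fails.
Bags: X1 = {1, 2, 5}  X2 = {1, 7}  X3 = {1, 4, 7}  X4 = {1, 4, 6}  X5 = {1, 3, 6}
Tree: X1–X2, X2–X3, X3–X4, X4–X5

No — edge (2,7) lies in no bag.

A tree decomposition must satisfy three properties: every vertex lies in some bag; for every edge, both endpoints lie together in some bag; and for every vertex, the bags containing it form a connected subtree. Here edge (2,7) lies in no bag, so the decomposition is invalid.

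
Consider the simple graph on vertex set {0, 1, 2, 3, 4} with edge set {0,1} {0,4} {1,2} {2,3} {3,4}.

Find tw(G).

2

A width-2 tree decomposition is:
Bags: B1 = {0, 1, 2}  B2 = {0, 2, 4}  B3 = {2, 3, 4}
Tree: B1–B2, B2–B3
Each bag holds 3 vertices, so the decomposition has width 2, which upper-bounds the treewidth. The edges 2–1–0–4–3–2 form a cycle, so G is not a tree and its treewidth is at least 2. The upper and lower bounds meet at 2, so that is the treewidth.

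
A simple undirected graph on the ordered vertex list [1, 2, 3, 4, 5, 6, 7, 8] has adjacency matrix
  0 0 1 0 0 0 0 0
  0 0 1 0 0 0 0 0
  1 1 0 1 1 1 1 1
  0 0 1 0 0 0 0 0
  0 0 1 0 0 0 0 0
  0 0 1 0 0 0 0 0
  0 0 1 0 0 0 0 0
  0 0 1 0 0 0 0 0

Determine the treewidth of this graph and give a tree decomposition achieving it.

Each bag holds 2 vertices, so the decomposition has width 1, which upper-bounds the treewidth. Any graph with an edge has treewidth ≥ 1, and G has the edge 3–1. Hence tw(G) = 1 exactly.

Treewidth 1.
One such decomposition:
Bags: B1 = {1, 3}  B2 = {2, 3}  B3 = {3, 8}  B4 = {3, 7}  B5 = {3, 4}  B6 = {3, 5}  B7 = {3, 6}
Tree: B1–B2, B2–B3, B3–B4, B3–B5, B5–B6, B1–B7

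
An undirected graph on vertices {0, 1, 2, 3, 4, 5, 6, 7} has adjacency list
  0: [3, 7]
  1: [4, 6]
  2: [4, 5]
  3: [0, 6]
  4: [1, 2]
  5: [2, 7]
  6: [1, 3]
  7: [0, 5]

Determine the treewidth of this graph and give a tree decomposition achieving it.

Each bag holds 3 vertices, so the decomposition has width 2, which upper-bounds the treewidth. The edges 4–1–6–3–0–7–5–2–4 form a cycle, so G is not a tree and its treewidth is at least 2. Therefore the treewidth is 2.

Treewidth 2.
One such decomposition:
Bags: B1 = {1, 4, 6}  B2 = {3, 4, 6}  B3 = {0, 3, 4}  B4 = {0, 4, 7}  B5 = {4, 5, 7}  B6 = {2, 4, 5}
Tree: B1–B2, B2–B3, B3–B4, B4–B5, B5–B6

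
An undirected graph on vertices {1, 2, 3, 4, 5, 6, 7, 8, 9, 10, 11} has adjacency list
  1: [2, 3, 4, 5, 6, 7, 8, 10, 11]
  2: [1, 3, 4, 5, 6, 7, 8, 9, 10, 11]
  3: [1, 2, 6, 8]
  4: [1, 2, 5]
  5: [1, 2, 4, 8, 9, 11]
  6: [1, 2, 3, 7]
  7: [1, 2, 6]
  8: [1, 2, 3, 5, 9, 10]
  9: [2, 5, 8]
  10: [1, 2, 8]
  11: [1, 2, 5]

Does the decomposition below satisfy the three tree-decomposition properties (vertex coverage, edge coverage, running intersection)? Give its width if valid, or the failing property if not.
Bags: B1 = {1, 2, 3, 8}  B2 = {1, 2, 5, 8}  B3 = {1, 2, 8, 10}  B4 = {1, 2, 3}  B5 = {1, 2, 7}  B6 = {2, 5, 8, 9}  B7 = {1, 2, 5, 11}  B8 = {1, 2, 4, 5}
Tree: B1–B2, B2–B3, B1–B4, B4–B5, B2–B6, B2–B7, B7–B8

No — vertex 6 appears in no bag.

A tree decomposition must satisfy three properties: every vertex lies in some bag; for every edge, both endpoints lie together in some bag; and for every vertex, the bags containing it form a connected subtree. Here vertex 6 appears in no bag, so the decomposition is invalid.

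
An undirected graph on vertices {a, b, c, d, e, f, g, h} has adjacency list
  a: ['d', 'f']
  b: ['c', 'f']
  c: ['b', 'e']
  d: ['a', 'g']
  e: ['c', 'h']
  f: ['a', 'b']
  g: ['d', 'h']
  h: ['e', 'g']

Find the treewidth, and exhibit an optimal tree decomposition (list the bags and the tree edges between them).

Treewidth 2.
Bags: B1 = {a, b, f}  B2 = {a, b, c}  B3 = {a, c, e}  B4 = {a, e, h}  B5 = {a, g, h}  B6 = {a, d, g}
Tree: B1–B2, B2–B3, B3–B4, B4–B5, B5–B6

Each bag holds 3 vertices, so the decomposition has width 2, which upper-bounds the treewidth. Since a–f–b–c–e–h–g–d–a is a cycle in G, G is not acyclic. Forests are exactly the graphs of treewidth ≤ 1, so tw(G) ≥ 2. Therefore the treewidth is 2.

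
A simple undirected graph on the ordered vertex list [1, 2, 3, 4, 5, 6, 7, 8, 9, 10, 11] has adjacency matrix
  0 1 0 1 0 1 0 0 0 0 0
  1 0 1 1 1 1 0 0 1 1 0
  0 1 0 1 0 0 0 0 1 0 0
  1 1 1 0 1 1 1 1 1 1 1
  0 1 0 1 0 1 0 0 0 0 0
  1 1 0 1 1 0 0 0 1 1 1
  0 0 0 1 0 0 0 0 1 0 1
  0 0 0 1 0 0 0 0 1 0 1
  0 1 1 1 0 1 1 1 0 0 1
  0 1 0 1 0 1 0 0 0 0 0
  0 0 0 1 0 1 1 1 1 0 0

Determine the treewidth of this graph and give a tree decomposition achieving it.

Treewidth 3.
One optimal decomposition is:
Bags: B1 = {2, 4, 6, 9}  B2 = {1, 2, 4, 6}  B3 = {4, 6, 9, 11}  B4 = {2, 4, 5, 6}  B5 = {2, 4, 6, 10}  B6 = {4, 8, 9, 11}  B7 = {4, 7, 9, 11}  B8 = {2, 3, 4, 9}
Tree: B1–B2, B1–B3, B1–B4, B1–B5, B3–B6, B3–B7, B1–B8

Each bag holds 4 vertices, so the decomposition has width 3, which upper-bounds the treewidth. For the lower bound, the 4 vertices {4, 8, 9, 11} are pairwise adjacent, and any tree decomposition puts a clique entirely inside one bag — forcing width ≥ 3. Therefore the treewidth is 3.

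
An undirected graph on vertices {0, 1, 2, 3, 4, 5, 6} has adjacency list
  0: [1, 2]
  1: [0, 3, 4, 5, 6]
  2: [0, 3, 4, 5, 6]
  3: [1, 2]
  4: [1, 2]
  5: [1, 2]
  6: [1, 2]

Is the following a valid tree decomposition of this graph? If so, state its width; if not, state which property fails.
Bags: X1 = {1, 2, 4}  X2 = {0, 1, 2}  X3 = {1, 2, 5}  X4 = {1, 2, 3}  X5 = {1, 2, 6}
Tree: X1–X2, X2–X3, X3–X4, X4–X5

Vertex coverage: the bags together contain {0, 1, 2, 3, 4, 5, 6}, the full vertex set. Edge coverage: each edge of G has both endpoints in at least one bag. Running intersection: for every vertex, the bags containing it form a connected subtree. All three properties hold, so this is a valid tree decomposition of width max|bag| − 1 = 2, and hence tw(G) ≤ 2.

Yes; width 2.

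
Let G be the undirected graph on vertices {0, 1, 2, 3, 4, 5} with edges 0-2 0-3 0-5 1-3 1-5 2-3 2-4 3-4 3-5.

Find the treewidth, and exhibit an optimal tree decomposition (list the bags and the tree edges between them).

Treewidth 2.
Bags: B1 = {0, 2, 3}  B2 = {0, 3, 5}  B3 = {2, 3, 4}  B4 = {1, 3, 5}
Tree: B1–B2, B1–B3, B2–B4

The largest bag has 3 vertices, giving width 2; this decomposition certifies tw(G) ≤ 2. Conversely, {0, 2, 3} is a clique of size 3, and the vertices of any clique must share a bag in every tree decomposition; so some bag has ≥ 3 vertices and tw(G) ≥ 2. Therefore the treewidth is 2.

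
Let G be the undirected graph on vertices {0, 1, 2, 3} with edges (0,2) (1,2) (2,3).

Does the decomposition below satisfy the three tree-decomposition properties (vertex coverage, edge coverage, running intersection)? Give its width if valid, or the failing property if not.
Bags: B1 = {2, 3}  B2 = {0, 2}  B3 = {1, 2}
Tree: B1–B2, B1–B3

Yes; width 1.

Every vertex of G appears in some bag (union = {0, 1, 2, 3}); every edge is covered by a bag; and for each vertex v the set of bags containing v is connected in the bag tree. The decomposition is therefore valid. The largest bag has 2 vertices, so the width is 1.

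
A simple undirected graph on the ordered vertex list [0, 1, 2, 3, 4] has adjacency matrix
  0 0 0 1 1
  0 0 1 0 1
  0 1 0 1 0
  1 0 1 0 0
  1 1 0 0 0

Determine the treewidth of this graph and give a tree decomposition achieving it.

Treewidth 2.
One such decomposition:
Bags: B1 = {0, 1, 4}  B2 = {0, 1, 2}  B3 = {0, 2, 3}
Tree: B1–B2, B2–B3

The largest bag has 3 vertices, giving width 2; this decomposition certifies tw(G) ≤ 2. For the lower bound, G contains the cycle 0–4–1–2–3–0, so G is not a forest; only forests have treewidth ≤ 1, hence tw(G) ≥ 2. Hence tw(G) = 2 exactly.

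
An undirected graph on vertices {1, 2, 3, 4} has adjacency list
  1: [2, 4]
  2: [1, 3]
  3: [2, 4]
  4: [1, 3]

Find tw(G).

A width-2 tree decomposition is:
Bags: B1 = {2, 3, 4}  B2 = {1, 2, 4}
Tree: B1–B2
The largest bag has 3 vertices, giving width 2; this decomposition certifies tw(G) ≤ 2. The edges 2–3–4–1–2 form a cycle, so G is not a tree and its treewidth is at least 2. Therefore the treewidth is 2.

2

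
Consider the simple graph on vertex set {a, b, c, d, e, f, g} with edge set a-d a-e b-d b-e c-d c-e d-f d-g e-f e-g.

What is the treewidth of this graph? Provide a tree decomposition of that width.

Treewidth 2.
One such decomposition:
Bags: B1 = {d, e, g}  B2 = {a, d, e}  B3 = {d, e, f}  B4 = {b, d, e}  B5 = {c, d, e}
Tree: B1–B2, B2–B3, B3–B4, B4–B5

Every bag has size at most 3, so the width is 3 − 1 = 2 and tw(G) ≤ 2. For the lower bound, G contains the cycle d–g–e–a–d, so G is not a forest; only forests have treewidth ≤ 1, hence tw(G) ≥ 2. The upper and lower bounds meet at 2, so that is the treewidth.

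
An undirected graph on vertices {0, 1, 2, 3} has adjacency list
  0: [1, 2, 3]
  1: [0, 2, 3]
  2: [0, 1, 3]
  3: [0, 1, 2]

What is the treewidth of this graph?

A width-3 tree decomposition is:
Bags: B1 = {0, 1, 2, 3}
Tree: (single bag)
With just one bag of size 4, the width is 4 − 1 = 3, so tw(G) ≤ 3. For the lower bound, the 4 vertices {0, 1, 2, 3} are pairwise adjacent, and any tree decomposition puts a clique entirely inside one bag — forcing width ≥ 3. Combining the bounds, tw(G) = 3.

3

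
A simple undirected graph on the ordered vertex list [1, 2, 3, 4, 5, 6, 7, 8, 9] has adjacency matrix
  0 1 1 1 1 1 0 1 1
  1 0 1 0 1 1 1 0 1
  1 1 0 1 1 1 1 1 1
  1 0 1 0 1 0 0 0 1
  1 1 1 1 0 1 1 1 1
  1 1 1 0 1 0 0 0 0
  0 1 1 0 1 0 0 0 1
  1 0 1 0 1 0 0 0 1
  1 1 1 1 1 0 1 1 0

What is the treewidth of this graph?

4

A width-4 tree decomposition is:
Bags: B1 = {1, 2, 3, 5, 6}  B2 = {1, 2, 3, 5, 9}  B3 = {1, 3, 4, 5, 9}  B4 = {2, 3, 5, 7, 9}  B5 = {1, 3, 5, 8, 9}
Tree: B1–B2, B2–B3, B2–B4, B2–B5
Every bag has size at most 5, so the width is 5 − 1 = 4 and tw(G) ≤ 4. On the other hand G contains the 5-clique {1, 3, 5, 8, 9}. A clique must lie in a single bag of any decomposition, so no decomposition can have width below 4. The upper and lower bounds meet at 4, so that is the treewidth.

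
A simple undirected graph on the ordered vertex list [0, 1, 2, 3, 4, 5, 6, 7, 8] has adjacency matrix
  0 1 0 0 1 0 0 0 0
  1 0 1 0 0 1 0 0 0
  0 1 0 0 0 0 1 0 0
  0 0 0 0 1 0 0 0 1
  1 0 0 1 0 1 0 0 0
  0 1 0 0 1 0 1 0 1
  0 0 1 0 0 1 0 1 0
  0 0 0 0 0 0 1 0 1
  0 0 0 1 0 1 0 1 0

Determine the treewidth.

A width-3 tree decomposition is:
Bags: B1 = {0, 1, 3, 4}  B2 = {1, 3, 4, 5}  B3 = {1, 3, 5, 8}  B4 = {1, 2, 5, 8}  B5 = {2, 5, 6, 8}  B6 = {2, 6, 7, 8}
Tree: B1–B2, B2–B3, B3–B4, B4–B5, B5–B6
The largest bag has 4 vertices, giving width 3; this decomposition certifies tw(G) ≤ 3. For the lower bound: the 4 vertex sets {0,3,4}, {1}, {5}, {2,6,7,8} are disjoint, each induces a connected subgraph, and every pair is joined by at least one edge of G. Contracting each set to a single vertex therefore yields K_{4} as a minor, and since treewidth is minor-monotone, tw(G) ≥ tw(K_{4}) = 3. The upper and lower bounds meet at 3, so that is the treewidth.

3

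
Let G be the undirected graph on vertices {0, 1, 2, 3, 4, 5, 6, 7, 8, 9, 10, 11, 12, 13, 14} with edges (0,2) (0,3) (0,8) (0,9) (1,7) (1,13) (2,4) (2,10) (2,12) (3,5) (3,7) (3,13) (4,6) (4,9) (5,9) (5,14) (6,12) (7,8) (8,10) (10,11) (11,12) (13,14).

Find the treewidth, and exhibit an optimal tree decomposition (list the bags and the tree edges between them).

Treewidth 3.
One such decomposition:
Bags: B1 = {6, 10, 11, 12}  B2 = {2, 6, 10, 12}  B3 = {2, 4, 6, 10}  B4 = {2, 4, 8, 10}  B5 = {0, 2, 4, 8}  B6 = {0, 4, 8, 9}  B7 = {0, 7, 8, 9}  B8 = {0, 3, 7, 9}  B9 = {3, 5, 7, 9}  B10 = {1, 3, 5, 7}  B11 = {1, 3, 5, 13}  B12 = {1, 5, 13, 14}
Tree: B1–B2, B2–B3, B3–B4, B4–B5, B5–B6, B6–B7, B7–B8, B8–B9, B9–B10, B10–B11, B11–B12

Every bag has size at most 4, so the width is 4 − 1 = 3 and tw(G) ≤ 3. For the lower bound: the 4 vertex sets {6,11,12}, {10}, {2}, {0,4,8,9} are disjoint, each induces a connected subgraph, and every pair is joined by at least one edge of G. Contracting each set to a single vertex therefore yields K_{4} as a minor, and since treewidth is minor-monotone, tw(G) ≥ tw(K_{4}) = 3. Therefore the treewidth is 3.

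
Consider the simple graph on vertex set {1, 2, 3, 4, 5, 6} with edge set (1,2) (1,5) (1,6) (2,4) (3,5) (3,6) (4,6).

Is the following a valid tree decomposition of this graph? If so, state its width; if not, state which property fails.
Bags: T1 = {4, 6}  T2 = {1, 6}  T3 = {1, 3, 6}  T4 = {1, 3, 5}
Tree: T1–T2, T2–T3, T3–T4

No — vertex 2 appears in no bag.

A tree decomposition must satisfy three properties: every vertex lies in some bag; for every edge, both endpoints lie together in some bag; and for every vertex, the bags containing it form a connected subtree. Here vertex 2 appears in no bag, so the decomposition is invalid.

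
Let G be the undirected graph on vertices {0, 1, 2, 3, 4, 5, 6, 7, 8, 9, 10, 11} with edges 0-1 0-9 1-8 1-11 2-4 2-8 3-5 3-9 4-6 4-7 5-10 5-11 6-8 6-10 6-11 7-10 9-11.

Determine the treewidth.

3

A width-3 tree decomposition is:
Bags: B1 = {2, 4, 7, 10}  B2 = {2, 4, 6, 10}  B3 = {2, 6, 8, 10}  B4 = {5, 6, 8, 10}  B5 = {5, 6, 8, 11}  B6 = {1, 5, 8, 11}  B7 = {1, 3, 5, 11}  B8 = {1, 3, 9, 11}  B9 = {0, 1, 3, 9}
Tree: B1–B2, B2–B3, B3–B4, B4–B5, B5–B6, B6–B7, B7–B8, B8–B9
Each bag holds 4 vertices, so the decomposition has width 3, which upper-bounds the treewidth. For the lower bound: the 4 vertex sets {2,4,7}, {10}, {6}, {1,5,8,11} are disjoint, each induces a connected subgraph, and every pair is joined by at least one edge of G. Contracting each set to a single vertex therefore yields K_{4} as a minor, and since treewidth is minor-monotone, tw(G) ≥ tw(K_{4}) = 3. Combining the bounds, tw(G) = 3.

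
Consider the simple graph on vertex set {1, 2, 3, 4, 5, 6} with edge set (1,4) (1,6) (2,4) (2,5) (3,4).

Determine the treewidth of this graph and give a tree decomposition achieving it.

Treewidth 1.
One such decomposition:
Bags: B1 = {1, 4}  B2 = {1, 6}  B3 = {2, 4}  B4 = {2, 5}  B5 = {3, 4}
Tree: B1–B2, B1–B3, B3–B4, B3–B5

Every bag has size at most 2, so the width is 2 − 1 = 1 and tw(G) ≤ 1. G has an edge, so its treewidth is at least 1. Combining the bounds, tw(G) = 1.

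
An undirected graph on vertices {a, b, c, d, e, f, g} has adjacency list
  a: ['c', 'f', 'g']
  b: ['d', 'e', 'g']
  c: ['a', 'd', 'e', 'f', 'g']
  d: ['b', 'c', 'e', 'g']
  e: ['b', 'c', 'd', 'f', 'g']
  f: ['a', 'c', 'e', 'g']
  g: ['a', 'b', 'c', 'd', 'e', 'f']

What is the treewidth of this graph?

A width-3 tree decomposition is:
Bags: B1 = {c, d, e, g}  B2 = {c, e, f, g}  B3 = {a, c, f, g}  B4 = {b, d, e, g}
Tree: B1–B2, B2–B3, B1–B4
Each bag holds 4 vertices, so the decomposition has width 3, which upper-bounds the treewidth. For the lower bound, the 4 vertices {c, d, e, g} are pairwise adjacent, and any tree decomposition puts a clique entirely inside one bag — forcing width ≥ 3. Hence tw(G) = 3 exactly.

3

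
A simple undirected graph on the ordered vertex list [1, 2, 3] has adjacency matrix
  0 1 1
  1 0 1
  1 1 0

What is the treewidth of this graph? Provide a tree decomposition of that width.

With just one bag of size 3, the width is 3 − 1 = 2, so tw(G) ≤ 2. For the lower bound, the 3 vertices {1, 2, 3} are pairwise adjacent, and any tree decomposition puts a clique entirely inside one bag — forcing width ≥ 2. Hence tw(G) = 2 exactly.

Treewidth 2.
One such decomposition:
Bags: B1 = {1, 2, 3}
Tree: (single bag)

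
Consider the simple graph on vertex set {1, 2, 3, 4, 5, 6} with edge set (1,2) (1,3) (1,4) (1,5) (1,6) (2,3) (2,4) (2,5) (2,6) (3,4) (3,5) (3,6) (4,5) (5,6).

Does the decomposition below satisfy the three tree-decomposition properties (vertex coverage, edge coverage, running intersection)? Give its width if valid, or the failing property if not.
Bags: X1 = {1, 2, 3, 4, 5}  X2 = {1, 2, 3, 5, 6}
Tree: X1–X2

Yes; width 4.

Every vertex of G appears in some bag (union = {1, 2, 3, 4, 5, 6}); every edge is covered by a bag; and for each vertex v the set of bags containing v is connected in the bag tree. The decomposition is therefore valid. The largest bag has 5 vertices, so the width is 4.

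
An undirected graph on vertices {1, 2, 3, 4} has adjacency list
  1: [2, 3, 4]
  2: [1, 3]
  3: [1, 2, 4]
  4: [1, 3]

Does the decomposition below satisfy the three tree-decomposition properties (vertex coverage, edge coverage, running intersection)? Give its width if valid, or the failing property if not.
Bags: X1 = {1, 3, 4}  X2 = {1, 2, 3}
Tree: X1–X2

Vertex coverage: the bags together contain {1, 2, 3, 4}, the full vertex set. Edge coverage: each edge of G has both endpoints in at least one bag. Running intersection: for every vertex, the bags containing it form a connected subtree. All three properties hold, so this is a valid tree decomposition of width max|bag| − 1 = 2, and hence tw(G) ≤ 2.

Yes; width 2.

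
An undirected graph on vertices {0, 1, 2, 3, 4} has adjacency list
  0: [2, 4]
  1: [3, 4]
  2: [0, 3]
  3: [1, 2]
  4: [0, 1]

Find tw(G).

A width-2 tree decomposition is:
Bags: B1 = {1, 2, 3}  B2 = {1, 2, 4}  B3 = {0, 2, 4}
Tree: B1–B2, B2–B3
Each bag holds 3 vertices, so the decomposition has width 2, which upper-bounds the treewidth. Since 2–3–1–4–0–2 is a cycle in G, G is not acyclic. Forests are exactly the graphs of treewidth ≤ 1, so tw(G) ≥ 2. Hence tw(G) = 2 exactly.

2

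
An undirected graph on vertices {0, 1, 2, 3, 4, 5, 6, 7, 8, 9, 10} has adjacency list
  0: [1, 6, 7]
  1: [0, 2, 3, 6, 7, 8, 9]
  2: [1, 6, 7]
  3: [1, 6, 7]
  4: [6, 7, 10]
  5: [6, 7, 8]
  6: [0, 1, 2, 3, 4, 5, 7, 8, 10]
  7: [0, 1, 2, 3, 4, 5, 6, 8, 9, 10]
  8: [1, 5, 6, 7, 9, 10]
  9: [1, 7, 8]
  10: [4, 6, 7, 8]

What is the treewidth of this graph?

A width-3 tree decomposition is:
Bags: B1 = {1, 2, 6, 7}  B2 = {1, 6, 7, 8}  B3 = {5, 6, 7, 8}  B4 = {6, 7, 8, 10}  B5 = {4, 6, 7, 10}  B6 = {1, 7, 8, 9}  B7 = {1, 3, 6, 7}  B8 = {0, 1, 6, 7}
Tree: B1–B2, B2–B3, B2–B4, B4–B5, B2–B6, B2–B7, B7–B8
Every bag has size at most 4, so the width is 4 − 1 = 3 and tw(G) ≤ 3. On the other hand G contains the 4-clique {1, 7, 8, 9}. A clique must lie in a single bag of any decomposition, so no decomposition can have width below 3. Combining the bounds, tw(G) = 3.

3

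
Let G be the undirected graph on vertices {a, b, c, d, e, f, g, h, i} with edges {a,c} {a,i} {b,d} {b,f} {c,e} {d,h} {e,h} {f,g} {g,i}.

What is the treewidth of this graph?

2

A width-2 tree decomposition is:
Bags: B1 = {a, g, i}  B2 = {a, f, g}  B3 = {a, b, f}  B4 = {a, b, d}  B5 = {a, d, h}  B6 = {a, e, h}  B7 = {a, c, e}
Tree: B1–B2, B2–B3, B3–B4, B4–B5, B5–B6, B6–B7
Every bag has size at most 3, so the width is 3 − 1 = 2 and tw(G) ≤ 2. The edges a–i–g–f–b–d–h–e–c–a form a cycle, so G is not a tree and its treewidth is at least 2. Hence tw(G) = 2 exactly.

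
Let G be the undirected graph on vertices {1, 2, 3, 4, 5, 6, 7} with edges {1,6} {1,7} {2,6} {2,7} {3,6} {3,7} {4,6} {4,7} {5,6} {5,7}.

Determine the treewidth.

A width-2 tree decomposition is:
Bags: B1 = {3, 6, 7}  B2 = {1, 6, 7}  B3 = {2, 6, 7}  B4 = {4, 6, 7}  B5 = {5, 6, 7}
Tree: B1–B2, B2–B3, B3–B4, B4–B5
Every bag has size at most 3, so the width is 3 − 1 = 2 and tw(G) ≤ 2. The edges 6–3–7–1–6 form a cycle, so G is not a tree and its treewidth is at least 2. The upper and lower bounds meet at 2, so that is the treewidth.

2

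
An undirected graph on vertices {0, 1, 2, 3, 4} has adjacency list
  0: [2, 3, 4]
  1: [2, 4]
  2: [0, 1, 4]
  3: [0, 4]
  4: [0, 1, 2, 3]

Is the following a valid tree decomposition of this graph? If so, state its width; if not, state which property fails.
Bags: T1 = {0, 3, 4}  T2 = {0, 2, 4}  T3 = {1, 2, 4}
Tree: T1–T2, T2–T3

Yes; width 2.

Checking the three conditions: (i) the bags cover all of {0, 1, 2, 3, 4}; (ii) for each edge, some bag contains both endpoints; (iii) the bags containing any fixed vertex form a subtree. All hold, so the decomposition is valid with width 3 − 1 = 2.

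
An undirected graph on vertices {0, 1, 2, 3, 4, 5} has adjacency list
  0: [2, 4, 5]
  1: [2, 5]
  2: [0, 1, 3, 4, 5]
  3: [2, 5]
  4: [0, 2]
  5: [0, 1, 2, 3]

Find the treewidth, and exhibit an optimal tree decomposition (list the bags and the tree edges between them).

Every bag has size at most 3, so the width is 3 − 1 = 2 and tw(G) ≤ 2. On the other hand G contains the 3-clique {0, 2, 4}. A clique must lie in a single bag of any decomposition, so no decomposition can have width below 2. Hence tw(G) = 2 exactly.

Treewidth 2.
One such decomposition:
Bags: B1 = {0, 2, 5}  B2 = {0, 2, 4}  B3 = {2, 3, 5}  B4 = {1, 2, 5}
Tree: B1–B2, B1–B3, B3–B4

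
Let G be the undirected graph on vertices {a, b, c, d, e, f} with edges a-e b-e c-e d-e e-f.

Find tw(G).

A width-1 tree decomposition is:
Bags: B1 = {a, e}  B2 = {e, f}  B3 = {b, e}  B4 = {d, e}  B5 = {c, e}
Tree: B1–B2, B2–B3, B2–B4, B2–B5
Every bag has size at most 2, so the width is 2 − 1 = 1 and tw(G) ≤ 1. Since G has at least one edge (e.g. a–e), it is not an edgeless graph, so tw(G) ≥ 1. Combining the bounds, tw(G) = 1.

1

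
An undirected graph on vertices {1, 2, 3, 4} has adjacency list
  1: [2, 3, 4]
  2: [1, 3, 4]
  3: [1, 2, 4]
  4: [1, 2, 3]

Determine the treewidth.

3

A width-3 tree decomposition is:
Bags: B1 = {1, 2, 3, 4}
Tree: (single bag)
A single bag containing all 4 vertices is trivially a valid decomposition of width 3. On the other hand G contains the 4-clique {1, 2, 3, 4}. A clique must lie in a single bag of any decomposition, so no decomposition can have width below 3. The upper and lower bounds meet at 3, so that is the treewidth.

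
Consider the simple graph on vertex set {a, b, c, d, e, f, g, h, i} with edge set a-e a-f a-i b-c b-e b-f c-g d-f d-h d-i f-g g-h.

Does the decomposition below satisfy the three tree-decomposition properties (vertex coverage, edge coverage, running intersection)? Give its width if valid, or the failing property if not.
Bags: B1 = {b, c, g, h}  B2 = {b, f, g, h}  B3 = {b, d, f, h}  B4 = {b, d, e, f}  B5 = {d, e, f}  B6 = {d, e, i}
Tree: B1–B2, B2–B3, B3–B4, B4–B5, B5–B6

A tree decomposition must satisfy three properties: every vertex lies in some bag; for every edge, both endpoints lie together in some bag; and for every vertex, the bags containing it form a connected subtree. Here vertex a appears in no bag, so the decomposition is invalid.

No — vertex a appears in no bag.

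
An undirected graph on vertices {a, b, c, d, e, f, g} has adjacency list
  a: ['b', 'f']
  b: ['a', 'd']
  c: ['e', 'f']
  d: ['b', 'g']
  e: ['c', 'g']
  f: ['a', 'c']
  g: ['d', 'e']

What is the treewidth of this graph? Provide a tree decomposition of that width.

Treewidth 2.
Bags: B1 = {b, d, g}  B2 = {b, e, g}  B3 = {b, c, e}  B4 = {b, c, f}  B5 = {a, b, f}
Tree: B1–B2, B2–B3, B3–B4, B4–B5

Each bag holds 3 vertices, so the decomposition has width 2, which upper-bounds the treewidth. Since b–d–g–e–c–f–a–b is a cycle in G, G is not acyclic. Forests are exactly the graphs of treewidth ≤ 1, so tw(G) ≥ 2. Therefore the treewidth is 2.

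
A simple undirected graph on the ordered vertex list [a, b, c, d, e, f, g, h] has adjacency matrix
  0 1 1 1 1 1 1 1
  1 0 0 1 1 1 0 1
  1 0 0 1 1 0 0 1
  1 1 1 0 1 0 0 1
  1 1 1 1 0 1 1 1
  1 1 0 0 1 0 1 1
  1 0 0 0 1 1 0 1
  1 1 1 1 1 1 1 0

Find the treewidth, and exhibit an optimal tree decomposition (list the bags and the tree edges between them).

Treewidth 4.
One such decomposition:
Bags: B1 = {a, b, d, e, h}  B2 = {a, b, e, f, h}  B3 = {a, c, d, e, h}  B4 = {a, e, f, g, h}
Tree: B1–B2, B1–B3, B2–B4

The largest bag has 5 vertices, giving width 4; this decomposition certifies tw(G) ≤ 4. For the lower bound, the 5 vertices {a, c, d, e, h} are pairwise adjacent, and any tree decomposition puts a clique entirely inside one bag — forcing width ≥ 4. Combining the bounds, tw(G) = 4.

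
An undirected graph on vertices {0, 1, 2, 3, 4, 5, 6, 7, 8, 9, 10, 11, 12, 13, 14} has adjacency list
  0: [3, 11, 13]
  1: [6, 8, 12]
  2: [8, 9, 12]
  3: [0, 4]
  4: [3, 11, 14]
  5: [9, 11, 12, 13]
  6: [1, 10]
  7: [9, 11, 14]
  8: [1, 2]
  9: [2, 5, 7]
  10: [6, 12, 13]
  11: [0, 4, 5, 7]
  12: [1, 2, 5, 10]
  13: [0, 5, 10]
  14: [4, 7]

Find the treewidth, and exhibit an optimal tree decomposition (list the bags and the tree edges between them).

The largest bag has 4 vertices, giving width 3; this decomposition certifies tw(G) ≤ 3. For the lower bound: the 4 vertex sets {3,4,14}, {7}, {11}, {0,5,9,13} are disjoint, each induces a connected subgraph, and every pair is joined by at least one edge of G. Contracting each set to a single vertex therefore yields K_{4} as a minor, and since treewidth is minor-monotone, tw(G) ≥ tw(K_{4}) = 3. Hence tw(G) = 3 exactly.

Treewidth 3.
One optimal decomposition is:
Bags: B1 = {3, 4, 7, 14}  B2 = {3, 4, 7, 11}  B3 = {0, 3, 7, 11}  B4 = {0, 7, 9, 11}  B5 = {0, 5, 9, 11}  B6 = {0, 5, 9, 13}  B7 = {2, 5, 9, 13}  B8 = {2, 5, 12, 13}  B9 = {2, 10, 12, 13}  B10 = {2, 8, 10, 12}  B11 = {1, 8, 10, 12}  B12 = {1, 6, 8, 10}
Tree: B1–B2, B2–B3, B3–B4, B4–B5, B5–B6, B6–B7, B7–B8, B8–B9, B9–B10, B10–B11, B11–B12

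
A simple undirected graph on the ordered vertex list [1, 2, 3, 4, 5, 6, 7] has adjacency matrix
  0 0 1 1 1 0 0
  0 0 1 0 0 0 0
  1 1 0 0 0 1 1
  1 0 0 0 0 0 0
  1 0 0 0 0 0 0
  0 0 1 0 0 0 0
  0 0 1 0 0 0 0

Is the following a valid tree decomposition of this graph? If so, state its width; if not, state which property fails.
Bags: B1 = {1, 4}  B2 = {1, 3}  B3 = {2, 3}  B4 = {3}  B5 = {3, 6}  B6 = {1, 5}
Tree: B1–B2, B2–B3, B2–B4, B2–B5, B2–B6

No — vertex 7 appears in no bag.

A tree decomposition must satisfy three properties: every vertex lies in some bag; for every edge, both endpoints lie together in some bag; and for every vertex, the bags containing it form a connected subtree. Here vertex 7 appears in no bag, so the decomposition is invalid.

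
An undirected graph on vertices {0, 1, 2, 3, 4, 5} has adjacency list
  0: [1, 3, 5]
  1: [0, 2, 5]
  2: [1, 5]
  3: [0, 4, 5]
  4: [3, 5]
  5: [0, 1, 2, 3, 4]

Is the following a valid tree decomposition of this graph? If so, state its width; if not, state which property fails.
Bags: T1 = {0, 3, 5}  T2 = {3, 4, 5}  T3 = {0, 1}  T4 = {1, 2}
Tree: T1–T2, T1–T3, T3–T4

A tree decomposition must satisfy three properties: every vertex lies in some bag; for every edge, both endpoints lie together in some bag; and for every vertex, the bags containing it form a connected subtree. Here edge (5,1) lies in no bag, so the decomposition is invalid.

No — edge (5,1) lies in no bag.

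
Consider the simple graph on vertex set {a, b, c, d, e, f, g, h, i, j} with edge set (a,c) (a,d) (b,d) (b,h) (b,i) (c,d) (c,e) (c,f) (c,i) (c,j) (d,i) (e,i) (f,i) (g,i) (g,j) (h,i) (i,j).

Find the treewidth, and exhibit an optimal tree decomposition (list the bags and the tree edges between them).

Every bag has size at most 3, so the width is 3 − 1 = 2 and tw(G) ≤ 2. On the other hand G contains the 3-clique {a, c, d}. A clique must lie in a single bag of any decomposition, so no decomposition can have width below 2. Hence tw(G) = 2 exactly.

Treewidth 2.
One optimal decomposition is:
Bags: B1 = {b, d, i}  B2 = {c, d, i}  B3 = {a, c, d}  B4 = {c, i, j}  B5 = {g, i, j}  B6 = {c, e, i}  B7 = {b, h, i}  B8 = {c, f, i}
Tree: B1–B2, B2–B3, B2–B4, B4–B5, B4–B6, B1–B7, B2–B8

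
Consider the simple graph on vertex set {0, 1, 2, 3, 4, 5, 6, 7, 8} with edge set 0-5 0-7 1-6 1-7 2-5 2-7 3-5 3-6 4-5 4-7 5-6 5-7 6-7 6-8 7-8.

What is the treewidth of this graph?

A width-2 tree decomposition is:
Bags: B1 = {4, 5, 7}  B2 = {5, 6, 7}  B3 = {2, 5, 7}  B4 = {3, 5, 6}  B5 = {0, 5, 7}  B6 = {1, 6, 7}  B7 = {6, 7, 8}
Tree: B1–B2, B2–B3, B2–B4, B2–B5, B2–B6, B6–B7
Every bag has size at most 3, so the width is 3 − 1 = 2 and tw(G) ≤ 2. Conversely, {3, 5, 6} is a clique of size 3, and the vertices of any clique must share a bag in every tree decomposition; so some bag has ≥ 3 vertices and tw(G) ≥ 2. The upper and lower bounds meet at 2, so that is the treewidth.

2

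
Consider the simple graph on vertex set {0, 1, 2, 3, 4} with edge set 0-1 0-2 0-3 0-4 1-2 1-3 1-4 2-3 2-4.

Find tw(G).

3

A width-3 tree decomposition is:
Bags: B1 = {0, 1, 2, 4}  B2 = {0, 1, 2, 3}
Tree: B1–B2
The largest bag has 4 vertices, giving width 3; this decomposition certifies tw(G) ≤ 3. Conversely, {0, 1, 2, 3} is a clique of size 4, and the vertices of any clique must share a bag in every tree decomposition; so some bag has ≥ 4 vertices and tw(G) ≥ 3. Hence tw(G) = 3 exactly.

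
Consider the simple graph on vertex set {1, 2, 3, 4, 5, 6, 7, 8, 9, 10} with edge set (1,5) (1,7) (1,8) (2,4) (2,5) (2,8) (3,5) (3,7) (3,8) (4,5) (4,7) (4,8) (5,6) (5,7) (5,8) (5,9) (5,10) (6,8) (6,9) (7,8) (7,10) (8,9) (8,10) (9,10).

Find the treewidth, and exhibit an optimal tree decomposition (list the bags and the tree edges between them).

Treewidth 3.
Bags: B1 = {5, 8, 9, 10}  B2 = {5, 7, 8, 10}  B3 = {4, 5, 7, 8}  B4 = {5, 6, 8, 9}  B5 = {3, 5, 7, 8}  B6 = {1, 5, 7, 8}  B7 = {2, 4, 5, 8}
Tree: B1–B2, B2–B3, B1–B4, B2–B5, B2–B6, B3–B7

Every bag has size at most 4, so the width is 4 − 1 = 3 and tw(G) ≤ 3. For the lower bound, the 4 vertices {5, 8, 9, 10} are pairwise adjacent, and any tree decomposition puts a clique entirely inside one bag — forcing width ≥ 3. The upper and lower bounds meet at 3, so that is the treewidth.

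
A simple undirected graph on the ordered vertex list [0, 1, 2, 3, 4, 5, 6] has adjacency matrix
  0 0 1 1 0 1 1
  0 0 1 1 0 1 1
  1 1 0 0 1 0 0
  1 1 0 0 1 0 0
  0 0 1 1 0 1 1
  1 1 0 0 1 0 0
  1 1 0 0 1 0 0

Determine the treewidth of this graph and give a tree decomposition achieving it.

Treewidth 3.
One optimal decomposition is:
Bags: B1 = {0, 1, 2, 4}  B2 = {0, 1, 4, 5}  B3 = {0, 1, 3, 4}  B4 = {0, 1, 4, 6}
Tree: B1–B2, B2–B3, B3–B4

The largest bag has 4 vertices, giving width 3; this decomposition certifies tw(G) ≤ 3. For the lower bound: the 4 vertex sets {1,2}, {4,5}, {0}, {3} are disjoint, each induces a connected subgraph, and every pair is joined by at least one edge of G. Contracting each set to a single vertex therefore yields K_{4} as a minor, and since treewidth is minor-monotone, tw(G) ≥ tw(K_{4}) = 3. Combining the bounds, tw(G) = 3.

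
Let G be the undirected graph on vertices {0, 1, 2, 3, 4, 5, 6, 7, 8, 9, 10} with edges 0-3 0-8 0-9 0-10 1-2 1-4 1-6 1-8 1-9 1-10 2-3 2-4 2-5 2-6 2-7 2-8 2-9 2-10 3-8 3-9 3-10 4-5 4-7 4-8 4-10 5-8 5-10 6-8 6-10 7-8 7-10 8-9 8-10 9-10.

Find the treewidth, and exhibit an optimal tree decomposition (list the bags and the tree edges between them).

Treewidth 4.
Bags: B1 = {2, 3, 8, 9, 10}  B2 = {0, 3, 8, 9, 10}  B3 = {1, 2, 8, 9, 10}  B4 = {1, 2, 4, 8, 10}  B5 = {1, 2, 6, 8, 10}  B6 = {2, 4, 5, 8, 10}  B7 = {2, 4, 7, 8, 10}
Tree: B1–B2, B1–B3, B3–B4, B3–B5, B4–B6, B6–B7

The largest bag has 5 vertices, giving width 4; this decomposition certifies tw(G) ≤ 4. Conversely, {0, 3, 8, 9, 10} is a clique of size 5, and the vertices of any clique must share a bag in every tree decomposition; so some bag has ≥ 5 vertices and tw(G) ≥ 4. The upper and lower bounds meet at 4, so that is the treewidth.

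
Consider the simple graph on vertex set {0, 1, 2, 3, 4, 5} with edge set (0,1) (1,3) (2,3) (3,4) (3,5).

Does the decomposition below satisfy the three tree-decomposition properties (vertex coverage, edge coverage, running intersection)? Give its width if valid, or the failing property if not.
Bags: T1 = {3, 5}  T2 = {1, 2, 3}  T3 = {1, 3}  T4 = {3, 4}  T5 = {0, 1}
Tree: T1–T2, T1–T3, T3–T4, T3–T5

No — bags containing vertex 1 are not connected in the tree.

A tree decomposition must satisfy three properties: every vertex lies in some bag; for every edge, both endpoints lie together in some bag; and for every vertex, the bags containing it form a connected subtree. Here bags containing vertex 1 are not connected in the tree, so the decomposition is invalid.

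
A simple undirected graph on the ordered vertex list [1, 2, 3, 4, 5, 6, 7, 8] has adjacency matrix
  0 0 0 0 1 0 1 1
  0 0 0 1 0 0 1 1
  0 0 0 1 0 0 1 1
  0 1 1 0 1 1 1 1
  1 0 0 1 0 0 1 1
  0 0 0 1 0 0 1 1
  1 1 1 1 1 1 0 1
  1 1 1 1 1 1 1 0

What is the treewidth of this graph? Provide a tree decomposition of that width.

Treewidth 3.
Bags: B1 = {2, 4, 7, 8}  B2 = {3, 4, 7, 8}  B3 = {4, 5, 7, 8}  B4 = {4, 6, 7, 8}  B5 = {1, 5, 7, 8}
Tree: B1–B2, B2–B3, B1–B4, B3–B5

The largest bag has 4 vertices, giving width 3; this decomposition certifies tw(G) ≤ 3. Conversely, {1, 5, 7, 8} is a clique of size 4, and the vertices of any clique must share a bag in every tree decomposition; so some bag has ≥ 4 vertices and tw(G) ≥ 3. Combining the bounds, tw(G) = 3.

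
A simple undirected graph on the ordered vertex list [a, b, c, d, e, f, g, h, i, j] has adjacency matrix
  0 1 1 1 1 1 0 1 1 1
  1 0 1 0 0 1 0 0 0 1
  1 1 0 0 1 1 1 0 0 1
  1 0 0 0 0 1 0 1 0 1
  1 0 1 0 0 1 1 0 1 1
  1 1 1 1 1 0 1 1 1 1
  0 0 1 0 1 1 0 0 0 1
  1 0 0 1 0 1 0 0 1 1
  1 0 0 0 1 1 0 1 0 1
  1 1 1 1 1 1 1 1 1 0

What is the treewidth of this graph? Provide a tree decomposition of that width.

Treewidth 4.
Bags: B1 = {a, e, f, i, j}  B2 = {a, c, e, f, j}  B3 = {a, f, h, i, j}  B4 = {c, e, f, g, j}  B5 = {a, d, f, h, j}  B6 = {a, b, c, f, j}
Tree: B1–B2, B1–B3, B2–B4, B3–B5, B2–B6

The largest bag has 5 vertices, giving width 4; this decomposition certifies tw(G) ≤ 4. For the lower bound, the 5 vertices {c, e, f, g, j} are pairwise adjacent, and any tree decomposition puts a clique entirely inside one bag — forcing width ≥ 4. Therefore the treewidth is 4.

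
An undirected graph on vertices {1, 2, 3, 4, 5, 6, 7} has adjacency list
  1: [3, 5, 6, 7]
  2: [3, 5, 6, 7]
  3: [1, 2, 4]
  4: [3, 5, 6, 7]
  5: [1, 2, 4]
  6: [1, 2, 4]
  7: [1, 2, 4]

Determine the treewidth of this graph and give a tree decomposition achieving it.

Each bag holds 4 vertices, so the decomposition has width 3, which upper-bounds the treewidth. For the lower bound: the 4 vertex sets {4,6}, {2,7}, {1}, {3} are disjoint, each induces a connected subgraph, and every pair is joined by at least one edge of G. Contracting each set to a single vertex therefore yields K_{4} as a minor, and since treewidth is minor-monotone, tw(G) ≥ tw(K_{4}) = 3. Hence tw(G) = 3 exactly.

Treewidth 3.
One optimal decomposition is:
Bags: B1 = {1, 2, 4, 6}  B2 = {1, 2, 4, 7}  B3 = {1, 2, 3, 4}  B4 = {1, 2, 4, 5}
Tree: B1–B2, B2–B3, B3–B4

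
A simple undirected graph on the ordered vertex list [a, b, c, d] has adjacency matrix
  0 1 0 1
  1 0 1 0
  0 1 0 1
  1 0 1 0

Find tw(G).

A width-2 tree decomposition is:
Bags: B1 = {a, b, d}  B2 = {b, c, d}
Tree: B1–B2
Every bag has size at most 3, so the width is 3 − 1 = 2 and tw(G) ≤ 2. The edges b–a–d–c–b form a cycle, so G is not a tree and its treewidth is at least 2. The upper and lower bounds meet at 2, so that is the treewidth.

2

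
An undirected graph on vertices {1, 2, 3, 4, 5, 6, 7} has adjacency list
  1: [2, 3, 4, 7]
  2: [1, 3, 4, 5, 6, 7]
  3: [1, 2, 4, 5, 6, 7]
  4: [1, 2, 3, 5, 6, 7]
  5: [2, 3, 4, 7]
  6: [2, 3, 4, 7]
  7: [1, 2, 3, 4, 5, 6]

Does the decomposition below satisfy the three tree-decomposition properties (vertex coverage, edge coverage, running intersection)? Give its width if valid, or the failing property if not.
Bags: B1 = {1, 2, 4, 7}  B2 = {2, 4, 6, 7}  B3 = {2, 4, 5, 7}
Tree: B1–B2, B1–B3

A tree decomposition must satisfy three properties: every vertex lies in some bag; for every edge, both endpoints lie together in some bag; and for every vertex, the bags containing it form a connected subtree. Here vertex 3 appears in no bag, so the decomposition is invalid.

No — vertex 3 appears in no bag.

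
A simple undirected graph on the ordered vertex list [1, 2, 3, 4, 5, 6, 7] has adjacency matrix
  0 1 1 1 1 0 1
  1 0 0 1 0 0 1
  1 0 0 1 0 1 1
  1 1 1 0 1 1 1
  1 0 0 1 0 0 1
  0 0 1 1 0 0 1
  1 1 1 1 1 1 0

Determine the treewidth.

A width-3 tree decomposition is:
Bags: B1 = {1, 2, 4, 7}  B2 = {1, 3, 4, 7}  B3 = {1, 4, 5, 7}  B4 = {3, 4, 6, 7}
Tree: B1–B2, B2–B3, B2–B4
The largest bag has 4 vertices, giving width 3; this decomposition certifies tw(G) ≤ 3. Conversely, {1, 2, 4, 7} is a clique of size 4, and the vertices of any clique must share a bag in every tree decomposition; so some bag has ≥ 4 vertices and tw(G) ≥ 3. Hence tw(G) = 3 exactly.

3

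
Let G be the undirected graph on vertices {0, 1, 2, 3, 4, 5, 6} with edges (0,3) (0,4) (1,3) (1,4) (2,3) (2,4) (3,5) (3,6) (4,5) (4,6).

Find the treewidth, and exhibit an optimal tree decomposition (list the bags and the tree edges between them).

Each bag holds 3 vertices, so the decomposition has width 2, which upper-bounds the treewidth. Since 3–1–4–0–3 is a cycle in G, G is not acyclic. Forests are exactly the graphs of treewidth ≤ 1, so tw(G) ≥ 2. Hence tw(G) = 2 exactly.

Treewidth 2.
Bags: B1 = {1, 3, 4}  B2 = {0, 3, 4}  B3 = {3, 4, 5}  B4 = {3, 4, 6}  B5 = {2, 3, 4}
Tree: B1–B2, B2–B3, B3–B4, B4–B5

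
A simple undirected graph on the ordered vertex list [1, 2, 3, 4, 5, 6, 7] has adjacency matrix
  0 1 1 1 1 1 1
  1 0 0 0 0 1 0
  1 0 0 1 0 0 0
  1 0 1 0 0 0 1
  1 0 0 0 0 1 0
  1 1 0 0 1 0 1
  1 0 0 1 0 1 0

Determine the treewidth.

A width-2 tree decomposition is:
Bags: B1 = {1, 6, 7}  B2 = {1, 5, 6}  B3 = {1, 4, 7}  B4 = {1, 3, 4}  B5 = {1, 2, 6}
Tree: B1–B2, B1–B3, B3–B4, B2–B5
The largest bag has 3 vertices, giving width 2; this decomposition certifies tw(G) ≤ 2. Conversely, {1, 3, 4} is a clique of size 3, and the vertices of any clique must share a bag in every tree decomposition; so some bag has ≥ 3 vertices and tw(G) ≥ 2. Hence tw(G) = 2 exactly.

2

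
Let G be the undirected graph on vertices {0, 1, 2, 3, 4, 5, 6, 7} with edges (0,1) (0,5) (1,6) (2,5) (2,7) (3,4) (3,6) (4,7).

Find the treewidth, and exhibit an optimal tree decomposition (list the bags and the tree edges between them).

The largest bag has 3 vertices, giving width 2; this decomposition certifies tw(G) ≤ 2. Since 5–2–7–4–3–6–1–0–5 is a cycle in G, G is not acyclic. Forests are exactly the graphs of treewidth ≤ 1, so tw(G) ≥ 2. Combining the bounds, tw(G) = 2.

Treewidth 2.
One optimal decomposition is:
Bags: B1 = {2, 5, 7}  B2 = {4, 5, 7}  B3 = {3, 4, 5}  B4 = {3, 5, 6}  B5 = {1, 5, 6}  B6 = {0, 1, 5}
Tree: B1–B2, B2–B3, B3–B4, B4–B5, B5–B6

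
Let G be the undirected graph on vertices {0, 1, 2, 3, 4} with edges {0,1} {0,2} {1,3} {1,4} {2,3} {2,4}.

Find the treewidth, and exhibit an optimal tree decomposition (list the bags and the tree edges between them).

Treewidth 2.
Bags: B1 = {1, 2, 3}  B2 = {1, 2, 4}  B3 = {0, 1, 2}
Tree: B1–B2, B2–B3

The largest bag has 3 vertices, giving width 2; this decomposition certifies tw(G) ≤ 2. Since 1–3–2–4–1 is a cycle in G, G is not acyclic. Forests are exactly the graphs of treewidth ≤ 1, so tw(G) ≥ 2. The upper and lower bounds meet at 2, so that is the treewidth.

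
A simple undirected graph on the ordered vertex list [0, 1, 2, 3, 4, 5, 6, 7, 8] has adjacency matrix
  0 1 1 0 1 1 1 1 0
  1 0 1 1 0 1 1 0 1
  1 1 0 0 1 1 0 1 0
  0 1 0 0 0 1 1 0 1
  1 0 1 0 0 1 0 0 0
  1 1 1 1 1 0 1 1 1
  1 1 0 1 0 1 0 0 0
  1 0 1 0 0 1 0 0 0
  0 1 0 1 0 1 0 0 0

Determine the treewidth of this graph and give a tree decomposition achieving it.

Every bag has size at most 4, so the width is 4 − 1 = 3 and tw(G) ≤ 3. On the other hand G contains the 4-clique {0, 1, 2, 5}. A clique must lie in a single bag of any decomposition, so no decomposition can have width below 3. Combining the bounds, tw(G) = 3.

Treewidth 3.
One optimal decomposition is:
Bags: B1 = {0, 1, 2, 5}  B2 = {0, 1, 5, 6}  B3 = {1, 3, 5, 6}  B4 = {0, 2, 5, 7}  B5 = {0, 2, 4, 5}  B6 = {1, 3, 5, 8}
Tree: B1–B2, B2–B3, B1–B4, B1–B5, B3–B6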